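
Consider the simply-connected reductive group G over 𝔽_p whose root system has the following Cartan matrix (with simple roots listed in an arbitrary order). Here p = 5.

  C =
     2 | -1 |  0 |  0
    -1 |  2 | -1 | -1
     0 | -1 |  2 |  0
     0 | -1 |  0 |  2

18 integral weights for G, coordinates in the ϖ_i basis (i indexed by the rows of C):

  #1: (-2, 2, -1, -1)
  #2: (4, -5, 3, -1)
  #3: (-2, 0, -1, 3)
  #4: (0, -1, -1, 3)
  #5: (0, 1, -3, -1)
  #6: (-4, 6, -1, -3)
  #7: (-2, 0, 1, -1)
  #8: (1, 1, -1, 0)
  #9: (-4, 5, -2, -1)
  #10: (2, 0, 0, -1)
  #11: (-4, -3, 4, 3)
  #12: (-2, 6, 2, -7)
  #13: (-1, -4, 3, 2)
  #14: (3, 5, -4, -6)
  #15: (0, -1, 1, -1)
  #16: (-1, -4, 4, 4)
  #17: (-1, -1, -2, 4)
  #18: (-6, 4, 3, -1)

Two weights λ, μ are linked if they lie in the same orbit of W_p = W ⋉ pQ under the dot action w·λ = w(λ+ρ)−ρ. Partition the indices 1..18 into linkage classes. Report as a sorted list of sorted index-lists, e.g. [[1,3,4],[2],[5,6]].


C ↔ D_4 under row/col permutation; |W(D_4)| = 192.

Folding the 18 weights λ_j+ρ into Ā_5 (reps in the given 4-coord order):

  [1] (1, 2, 0, 0);  [2] (1, 0, 0, 4);  [3] (1, 0, 0, 4);  [4] (1, 0, 0, 4);  [5] (1, 0, 2, 0);  [6] (1, 0, 2, 0);  [7] (1, 0, 2, 0);  [8] (2, 0, 0, 1);  [9] (2, 0, 0, 1);  [10] (3, 0, 1, 0);  [11] (2, 0, 0, 1);  [12] (3, 0, 1, 0);  [13] (3, 0, 1, 0);  [14] (1, 0, 2, 0);  [15] (1, 0, 2, 0);  [16] (1, 2, 0, 0);  [17] (1, 0, 0, 4);  [18] (1, 0, 0, 4)

Linkage partition of the 18 weights (5 classes, p=5):

[[1, 16], [2, 3, 4, 17, 18], [5, 6, 7, 14, 15], [8, 9, 11], [10, 12, 13]]


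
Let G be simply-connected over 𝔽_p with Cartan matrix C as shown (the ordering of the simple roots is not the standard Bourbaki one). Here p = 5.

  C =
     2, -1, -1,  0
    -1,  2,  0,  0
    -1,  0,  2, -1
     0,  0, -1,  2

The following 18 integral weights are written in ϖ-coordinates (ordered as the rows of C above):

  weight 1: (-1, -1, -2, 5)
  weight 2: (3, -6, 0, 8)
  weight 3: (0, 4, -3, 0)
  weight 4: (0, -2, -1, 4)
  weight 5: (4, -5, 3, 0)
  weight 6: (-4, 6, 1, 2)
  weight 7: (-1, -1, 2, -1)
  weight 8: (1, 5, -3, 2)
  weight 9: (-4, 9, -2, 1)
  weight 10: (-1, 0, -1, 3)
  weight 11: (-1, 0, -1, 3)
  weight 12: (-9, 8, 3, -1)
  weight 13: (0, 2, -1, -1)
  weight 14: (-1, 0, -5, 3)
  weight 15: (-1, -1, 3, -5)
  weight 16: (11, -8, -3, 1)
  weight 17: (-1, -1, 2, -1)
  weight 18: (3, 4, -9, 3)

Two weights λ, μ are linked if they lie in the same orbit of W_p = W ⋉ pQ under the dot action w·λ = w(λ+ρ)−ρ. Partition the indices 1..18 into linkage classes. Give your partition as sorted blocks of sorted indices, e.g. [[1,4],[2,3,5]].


Root system A_4: the 4×4 matrix C matches after relabeling.

Folding the 18 weights λ_j+ρ into Ā_5 (reps in the given 4-coord order):

  1: (0, 0, 0, 4);  2: (0, 1, 0, 4);  3: (1, 3, 0, 0);  4: (0, 0, 0, 4);  5: (0, 1, 0, 4);  6: (1, 0, 1, 1);  7: (0, 0, 3, 0);  8: (1, 1, 0, 2);  9: (1, 0, 1, 1);  10: (0, 1, 0, 4);  11: (0, 1, 0, 4);  12: (1, 3, 0, 0);  13: (1, 3, 0, 0);  14: (1, 3, 0, 0);  15: (0, 0, 0, 4);  16: (0, 0, 3, 0);  17: (0, 0, 3, 0);  18: (1, 3, 0, 0)

These 18 weights hit 6 W_5-dot-orbits; sizes (3, 4, 5, 2, 3, 1):

[[1, 4, 15], [2, 5, 10, 11], [3, 12, 13, 14, 18], [6, 9], [7, 16, 17], [8]]


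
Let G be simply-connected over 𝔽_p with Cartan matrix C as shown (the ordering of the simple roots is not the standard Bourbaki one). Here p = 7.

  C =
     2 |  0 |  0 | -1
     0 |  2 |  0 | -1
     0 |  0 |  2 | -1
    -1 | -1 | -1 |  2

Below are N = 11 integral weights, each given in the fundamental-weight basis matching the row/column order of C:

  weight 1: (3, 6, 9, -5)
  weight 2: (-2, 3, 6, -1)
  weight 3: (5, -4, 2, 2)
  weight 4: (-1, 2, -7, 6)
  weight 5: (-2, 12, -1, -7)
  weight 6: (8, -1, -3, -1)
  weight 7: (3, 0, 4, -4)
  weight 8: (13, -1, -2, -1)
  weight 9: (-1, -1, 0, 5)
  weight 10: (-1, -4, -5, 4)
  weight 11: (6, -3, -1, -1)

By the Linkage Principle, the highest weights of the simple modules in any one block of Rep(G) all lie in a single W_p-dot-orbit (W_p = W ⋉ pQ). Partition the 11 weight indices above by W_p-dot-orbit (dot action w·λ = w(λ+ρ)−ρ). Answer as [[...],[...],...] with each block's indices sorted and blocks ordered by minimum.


Cartan matrix: type D_4 (|W|=192); un-permuting the 4 rows.

Alcove-folded reps (p=7, 11 weights, presented ϖ-order):

  1: (3, 0, 3, 0) · 2: (3, 0, 3, 0) · 3: (1, 2, 2, 1) · 4: (3, 0, 3, 0) · 5: (0, 0, 1, 0) · 6: (5, 0, 2, 0) · 7: (1, 2, 2, 1) · 8: (0, 0, 1, 0) · 9: (0, 0, 1, 0) · 10: (2, 1, 2, 0) · 11: (5, 0, 2, 0)

Linkage partition of the 11 weights (5 classes, p=7):

[[1, 2, 4], [3, 7], [5, 8, 9], [6, 11], [10]]


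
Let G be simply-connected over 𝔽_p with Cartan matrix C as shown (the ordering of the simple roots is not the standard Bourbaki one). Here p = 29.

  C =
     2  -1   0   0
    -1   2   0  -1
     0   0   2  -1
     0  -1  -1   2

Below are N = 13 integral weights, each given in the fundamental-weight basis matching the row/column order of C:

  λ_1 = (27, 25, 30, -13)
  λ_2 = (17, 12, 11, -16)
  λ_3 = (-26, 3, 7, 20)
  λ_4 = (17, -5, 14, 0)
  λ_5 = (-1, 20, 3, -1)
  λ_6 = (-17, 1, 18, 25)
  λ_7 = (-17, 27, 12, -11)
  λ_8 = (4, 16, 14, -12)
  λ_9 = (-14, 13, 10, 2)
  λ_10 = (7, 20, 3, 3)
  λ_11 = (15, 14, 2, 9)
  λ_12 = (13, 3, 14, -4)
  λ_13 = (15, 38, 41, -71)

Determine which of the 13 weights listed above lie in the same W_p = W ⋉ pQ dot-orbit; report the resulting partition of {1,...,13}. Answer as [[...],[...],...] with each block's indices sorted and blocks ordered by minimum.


Cartan matrix: type A_4 (|W|=120); un-permuting the 4 rows.

λ_j+ρ reflected into Ā_29 (⟨·,θ^∨⟩≤29); 4-tuples as given:

  1: (1, 13, 10, 2);  2: (14, 2, 1, 10);  3: (0, 21, 4, 0);  4: (13, 1, 11, 3);  5: (0, 21, 4, 0);  6: (14, 2, 1, 10);  7: (14, 2, 1, 10);  8: (5, 6, 4, 11);  9: (13, 1, 11, 3);  10: (0, 21, 4, 0);  11: (1, 13, 10, 2);  12: (13, 1, 11, 3);  13: (14, 2, 1, 10)

The 13 indices split into 5 linkage classes (same alcove rep ⇔ same W_29-dot-orbit):

[[1, 11], [2, 6, 7, 13], [3, 5, 10], [4, 9, 12], [8]]


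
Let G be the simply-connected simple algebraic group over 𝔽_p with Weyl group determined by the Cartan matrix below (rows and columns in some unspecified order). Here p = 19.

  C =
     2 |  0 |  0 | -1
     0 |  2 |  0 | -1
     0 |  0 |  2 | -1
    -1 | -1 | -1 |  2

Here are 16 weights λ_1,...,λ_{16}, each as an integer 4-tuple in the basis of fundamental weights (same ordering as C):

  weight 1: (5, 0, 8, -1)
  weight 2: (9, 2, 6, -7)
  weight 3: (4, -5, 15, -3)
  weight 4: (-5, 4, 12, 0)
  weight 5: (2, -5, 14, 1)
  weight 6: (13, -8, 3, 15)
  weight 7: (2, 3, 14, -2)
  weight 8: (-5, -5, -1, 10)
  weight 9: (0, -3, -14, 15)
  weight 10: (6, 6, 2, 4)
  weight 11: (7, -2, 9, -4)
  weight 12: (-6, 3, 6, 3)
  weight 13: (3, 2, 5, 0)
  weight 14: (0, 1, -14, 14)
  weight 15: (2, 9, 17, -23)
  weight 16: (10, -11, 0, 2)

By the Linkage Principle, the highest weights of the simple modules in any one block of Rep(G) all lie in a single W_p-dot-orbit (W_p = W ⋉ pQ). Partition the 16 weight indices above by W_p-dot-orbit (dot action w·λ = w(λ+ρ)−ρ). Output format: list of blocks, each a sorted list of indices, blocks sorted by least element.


Type D_4, rank 4, |W|=192; reorder rows/cols to standard.

W_19-reps of the 16 weights in Ā_19 (same 4-coord order as C):

  [1] (6, 1, 9, 0);  [2] (4, 3, 1, 3);  [3] (1, 2, 10, 3);  [4] (1, 2, 10, 3);  [5] (1, 2, 13, 1);  [6] (4, 3, 6, 1);  [7] (1, 2, 13, 1);  [8] (4, 4, 0, 3);  [9] (1, 2, 13, 1);  [10] (4, 4, 0, 3);  [11] (4, 3, 6, 1);  [12] (4, 3, 6, 1);  [13] (4, 3, 6, 1);  [14] (1, 2, 13, 1);  [15] (6, 1, 9, 0);  [16] (4, 3, 6, 1)

Linkage partition of the 16 weights (6 classes, p=19):

[[1, 15], [2], [3, 4], [5, 7, 9, 14], [6, 11, 12, 13, 16], [8, 10]]


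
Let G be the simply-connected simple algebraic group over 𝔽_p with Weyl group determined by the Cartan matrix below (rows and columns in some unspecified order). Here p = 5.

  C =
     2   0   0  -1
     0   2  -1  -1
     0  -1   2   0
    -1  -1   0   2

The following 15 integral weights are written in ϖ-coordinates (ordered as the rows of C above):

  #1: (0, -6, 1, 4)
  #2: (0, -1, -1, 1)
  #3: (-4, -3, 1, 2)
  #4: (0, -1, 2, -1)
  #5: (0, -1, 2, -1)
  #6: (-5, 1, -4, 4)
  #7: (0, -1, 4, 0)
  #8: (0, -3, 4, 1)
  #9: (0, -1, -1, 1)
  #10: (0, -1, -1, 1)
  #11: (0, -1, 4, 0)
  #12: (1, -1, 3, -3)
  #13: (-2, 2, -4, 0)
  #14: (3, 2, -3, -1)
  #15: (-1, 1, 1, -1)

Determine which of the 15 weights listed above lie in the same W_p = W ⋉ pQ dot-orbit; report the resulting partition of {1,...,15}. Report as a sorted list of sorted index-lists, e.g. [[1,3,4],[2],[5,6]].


Type A_4, rank 4, |W|=120; reorder rows/cols to standard.

λ_j+ρ reflected into Ā_5 (⟨·,θ^∨⟩≤5); 4-tuples as given:

  [1] (0, 2, 2, 0);  [2] (1, 0, 0, 2);  [3] (1, 0, 0, 2);  [4] (1, 0, 3, 0);  [5] (1, 0, 3, 0);  [6] (2, 1, 0, 0);  [7] (1, 0, 3, 0);  [8] (0, 2, 2, 0);  [9] (1, 0, 0, 2);  [10] (1, 0, 0, 2);  [11] (1, 0, 3, 0);  [12] (0, 2, 2, 0);  [13] (1, 0, 3, 0);  [14] (2, 1, 0, 0);  [15] (0, 2, 2, 0)

Grouping the 15 weights by Ā_5-representative: 4 linkage classes.

[[1, 8, 12, 15], [2, 3, 9, 10], [4, 5, 7, 11, 13], [6, 14]]


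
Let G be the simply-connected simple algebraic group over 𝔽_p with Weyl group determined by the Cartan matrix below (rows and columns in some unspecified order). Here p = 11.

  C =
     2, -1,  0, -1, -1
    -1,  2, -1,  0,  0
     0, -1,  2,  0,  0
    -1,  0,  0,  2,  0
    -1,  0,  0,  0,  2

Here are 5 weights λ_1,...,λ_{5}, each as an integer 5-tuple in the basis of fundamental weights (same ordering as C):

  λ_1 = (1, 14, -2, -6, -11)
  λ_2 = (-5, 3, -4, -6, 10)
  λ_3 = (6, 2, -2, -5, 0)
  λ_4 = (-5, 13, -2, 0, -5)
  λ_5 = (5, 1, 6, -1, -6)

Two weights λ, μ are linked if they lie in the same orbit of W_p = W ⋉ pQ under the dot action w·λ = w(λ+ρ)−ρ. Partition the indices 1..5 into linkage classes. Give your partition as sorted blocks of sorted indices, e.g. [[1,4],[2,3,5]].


D_5 Cartan matrix, 5 simple roots permuted; ρ=(1,1,1,1,1).

Alcove-folded reps (p=11, 5 weights, presented ϖ-order):

    λ_1+ρ ↦ (0, 1, 2, 4, 1)
    λ_2+ρ ↦ (2, 0, 5, 1, 1)
    λ_3+ρ ↦ (0, 1, 2, 4, 1)
    λ_4+ρ ↦ (0, 1, 2, 4, 1)
    λ_5+ρ ↦ (0, 1, 2, 4, 1)

Linkage partition of the 5 weights (2 classes, p=11):

[[1, 3, 4, 5], [2]]


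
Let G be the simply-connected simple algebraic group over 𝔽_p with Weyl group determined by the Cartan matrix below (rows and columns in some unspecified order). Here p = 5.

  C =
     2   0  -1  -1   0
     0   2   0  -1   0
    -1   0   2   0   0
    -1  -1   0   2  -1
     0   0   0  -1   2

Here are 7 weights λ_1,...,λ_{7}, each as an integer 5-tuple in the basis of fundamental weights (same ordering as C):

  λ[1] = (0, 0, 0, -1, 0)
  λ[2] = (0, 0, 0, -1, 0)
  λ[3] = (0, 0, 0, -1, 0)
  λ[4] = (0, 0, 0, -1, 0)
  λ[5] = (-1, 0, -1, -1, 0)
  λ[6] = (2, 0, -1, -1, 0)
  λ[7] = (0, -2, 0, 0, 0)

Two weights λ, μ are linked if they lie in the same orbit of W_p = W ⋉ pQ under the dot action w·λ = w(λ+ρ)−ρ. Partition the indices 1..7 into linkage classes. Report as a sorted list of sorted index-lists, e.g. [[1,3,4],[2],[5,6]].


Root system D_5: the 5×5 matrix C matches after relabeling.

λ_j+ρ reflected into Ā_5 (⟨·,θ^∨⟩≤5); 5-tuples as given:

  λ_1+ρ ↦ (1, 1, 1, 0, 1)
  λ_2+ρ ↦ (1, 1, 1, 0, 1)
  λ_3+ρ ↦ (1, 1, 1, 0, 1)
  λ_4+ρ ↦ (1, 1, 1, 0, 1)
  λ_5+ρ ↦ (0, 1, 0, 0, 1)
  λ_6+ρ ↦ (0, 1, 0, 0, 1)
  λ_7+ρ ↦ (1, 1, 1, 0, 1)

Partition of {1..7} into 2 W_5-dot-orbits:

[[1, 2, 3, 4, 7], [5, 6]]


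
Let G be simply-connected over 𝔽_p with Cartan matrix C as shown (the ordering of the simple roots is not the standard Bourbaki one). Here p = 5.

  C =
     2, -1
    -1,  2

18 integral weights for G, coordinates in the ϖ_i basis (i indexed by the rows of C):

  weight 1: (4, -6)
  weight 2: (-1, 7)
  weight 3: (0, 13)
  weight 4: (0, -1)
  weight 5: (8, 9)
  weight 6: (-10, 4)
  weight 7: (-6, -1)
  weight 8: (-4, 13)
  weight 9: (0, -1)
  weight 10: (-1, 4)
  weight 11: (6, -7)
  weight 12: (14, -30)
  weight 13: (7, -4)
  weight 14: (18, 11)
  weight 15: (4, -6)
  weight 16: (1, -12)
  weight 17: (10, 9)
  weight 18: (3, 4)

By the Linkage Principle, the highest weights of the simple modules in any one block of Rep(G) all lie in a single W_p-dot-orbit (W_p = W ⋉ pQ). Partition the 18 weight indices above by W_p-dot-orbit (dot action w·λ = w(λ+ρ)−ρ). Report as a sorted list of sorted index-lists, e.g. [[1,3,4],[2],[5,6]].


Root system A_2: the 2×2 matrix C matches after relabeling.

Each λ_j+ρ reduced to Ā_5; 2-tuples below use C's row order:

    λ_1 → (0, 5)
    λ_2 → (3, 2)
    λ_3 → (0, 1)
    λ_4 → (1, 0)
    λ_5 → (0, 1)
    λ_6 → (1, 0)
    λ_7 → (0, 5)
    λ_8 → (1, 3)
    λ_9 → (1, 0)
    λ_10 → (0, 5)
    λ_11 → (1, 3)
    λ_12 → (0, 1)
    λ_13 → (2, 0)
    λ_14 → (1, 3)
    λ_15 → (0, 5)
    λ_16 → (1, 3)
    λ_17 → (1, 0)
    λ_18 → (0, 1)

Linkage partition of the 18 weights (6 classes, p=5):

[[1, 7, 10, 15], [2], [3, 5, 12, 18], [4, 6, 9, 17], [8, 11, 14, 16], [13]]


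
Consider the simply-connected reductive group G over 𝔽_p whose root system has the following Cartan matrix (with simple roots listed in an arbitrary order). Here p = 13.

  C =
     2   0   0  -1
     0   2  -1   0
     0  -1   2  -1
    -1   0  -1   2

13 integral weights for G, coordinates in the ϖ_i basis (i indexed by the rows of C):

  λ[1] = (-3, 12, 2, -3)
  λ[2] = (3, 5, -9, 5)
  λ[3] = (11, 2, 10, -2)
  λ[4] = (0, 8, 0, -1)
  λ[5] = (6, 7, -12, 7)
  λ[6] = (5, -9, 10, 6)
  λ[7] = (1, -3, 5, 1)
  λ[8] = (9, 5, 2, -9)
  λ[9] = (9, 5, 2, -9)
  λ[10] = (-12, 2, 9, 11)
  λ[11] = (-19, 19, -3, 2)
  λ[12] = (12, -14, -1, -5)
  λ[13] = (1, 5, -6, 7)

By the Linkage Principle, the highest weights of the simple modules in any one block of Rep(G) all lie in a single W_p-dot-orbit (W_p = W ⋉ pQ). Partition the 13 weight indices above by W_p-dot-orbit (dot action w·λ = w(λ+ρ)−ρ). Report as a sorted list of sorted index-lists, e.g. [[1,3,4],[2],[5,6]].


Root system A_4: the 4×4 matrix C matches after relabeling.

Each λ_j+ρ reduced to Ā_13; 4-tuples below use C's row order:

  1: (1, 9, 1, 0)
  2: (2, 2, 4, 2)
  3: (1, 9, 1, 0)
  4: (1, 9, 1, 0)
  5: (2, 1, 5, 3)
  6: (5, 3, 0, 2)
  7: (2, 2, 4, 2)
  8: (2, 1, 5, 3)
  9: (2, 1, 5, 3)
  10: (1, 9, 1, 0)
  11: (2, 1, 5, 3)
  12: (0, 0, 0, 9)
  13: (2, 1, 5, 3)

Grouping the 13 weights by Ā_13-representative: 5 linkage classes.

[[1, 3, 4, 10], [2, 7], [5, 8, 9, 11, 13], [6], [12]]


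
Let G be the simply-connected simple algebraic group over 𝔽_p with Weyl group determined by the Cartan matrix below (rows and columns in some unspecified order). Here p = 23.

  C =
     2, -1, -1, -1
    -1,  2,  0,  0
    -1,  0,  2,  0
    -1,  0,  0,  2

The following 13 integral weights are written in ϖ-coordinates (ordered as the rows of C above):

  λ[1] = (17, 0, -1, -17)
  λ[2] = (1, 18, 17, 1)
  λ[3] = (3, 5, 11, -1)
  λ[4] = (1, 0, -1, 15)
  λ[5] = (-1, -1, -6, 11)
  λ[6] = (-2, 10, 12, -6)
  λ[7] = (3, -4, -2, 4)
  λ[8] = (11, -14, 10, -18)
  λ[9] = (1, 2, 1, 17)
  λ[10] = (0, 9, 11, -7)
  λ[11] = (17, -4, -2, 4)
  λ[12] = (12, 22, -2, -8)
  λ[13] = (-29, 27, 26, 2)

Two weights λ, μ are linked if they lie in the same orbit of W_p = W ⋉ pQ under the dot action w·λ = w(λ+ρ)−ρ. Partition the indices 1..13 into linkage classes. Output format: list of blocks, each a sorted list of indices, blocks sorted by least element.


Root system D_4: the 4×4 matrix C matches after relabeling.

Each λ_j+ρ reduced to Ā_23; 4-tuples below use C's row order:

  λ_1+ρ ↦ (2, 1, 0, 16)
  λ_2+ρ ↦ (2, 1, 0, 16)
  λ_3+ρ ↦ (1, 6, 12, 0)
  λ_4+ρ ↦ (2, 1, 0, 16)
  λ_5+ρ ↦ (0, 5, 0, 7)
  λ_6+ρ ↦ (5, 5, 7, 1)
  λ_7+ρ ↦ (0, 3, 1, 5)
  λ_8+ρ ↦ (5, 5, 7, 1)
  λ_9+ρ ↦ (2, 1, 0, 16)
  λ_10+ρ ↦ (5, 5, 7, 1)
  λ_11+ρ ↦ (0, 3, 1, 5)
  λ_12+ρ ↦ (5, 5, 7, 1)
  λ_13+ρ ↦ (2, 1, 0, 16)

5 distinct reps among the 13 weights ⇒ 5 W_23-linkage classes:

[[1, 2, 4, 9, 13], [3], [5], [6, 8, 10, 12], [7, 11]]


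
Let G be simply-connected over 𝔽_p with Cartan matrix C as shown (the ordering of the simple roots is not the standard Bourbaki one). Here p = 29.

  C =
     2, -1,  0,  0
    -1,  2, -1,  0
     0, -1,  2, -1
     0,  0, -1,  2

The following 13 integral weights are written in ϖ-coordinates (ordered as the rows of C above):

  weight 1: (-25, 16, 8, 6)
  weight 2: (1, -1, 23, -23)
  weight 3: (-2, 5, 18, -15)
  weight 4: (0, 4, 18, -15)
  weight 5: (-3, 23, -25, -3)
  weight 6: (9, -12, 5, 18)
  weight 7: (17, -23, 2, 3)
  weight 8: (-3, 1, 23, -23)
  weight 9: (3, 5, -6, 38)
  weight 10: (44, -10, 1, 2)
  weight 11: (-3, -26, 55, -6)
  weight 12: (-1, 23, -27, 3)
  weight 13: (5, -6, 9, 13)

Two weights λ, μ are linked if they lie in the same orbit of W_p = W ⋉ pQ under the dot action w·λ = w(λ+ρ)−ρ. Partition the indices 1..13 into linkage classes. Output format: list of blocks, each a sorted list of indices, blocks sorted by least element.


Dynkin diagram of C (from the 6 off-diagonal −1 entries): A_4.

Folding the 13 weights λ_j+ρ into Ā_29 (reps in the given 4-coord order):

  λ_1 → (13, 7, 2, 3) · λ_2 → (2, 0, 2, 22) · λ_3 → (1, 5, 5, 14) · λ_4 → (1, 5, 5, 14) · λ_5 → (2, 0, 2, 22) · λ_6 → (1, 5, 5, 14) · λ_7 → (3, 1, 3, 15) · λ_8 → (2, 0, 2, 22) · λ_9 → (1, 5, 5, 14) · λ_10 → (13, 7, 2, 3) · λ_11 → (2, 0, 2, 22) · λ_12 → (2, 0, 2, 22) · λ_13 → (1, 5, 5, 14)

Linkage partition of the 13 weights (4 classes, p=29):

[[1, 10], [2, 5, 8, 11, 12], [3, 4, 6, 9, 13], [7]]


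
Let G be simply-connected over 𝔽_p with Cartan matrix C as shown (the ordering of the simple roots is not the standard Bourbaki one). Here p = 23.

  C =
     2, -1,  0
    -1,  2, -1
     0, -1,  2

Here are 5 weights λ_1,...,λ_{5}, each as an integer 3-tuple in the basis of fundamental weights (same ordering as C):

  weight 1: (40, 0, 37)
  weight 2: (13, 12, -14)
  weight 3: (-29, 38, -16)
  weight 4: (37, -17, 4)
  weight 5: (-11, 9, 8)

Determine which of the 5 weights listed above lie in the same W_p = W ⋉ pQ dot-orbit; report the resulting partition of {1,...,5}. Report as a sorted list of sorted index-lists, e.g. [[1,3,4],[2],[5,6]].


Type A_3, rank 3, |W|=24; reorder rows/cols to standard.

W_23-reps of the 5 weights in Ā_23 (same 3-coord order as C):

    λ_1+ρ ↦ (7, 1, 4)
    λ_2+ρ ↦ (10, 0, 9)
    λ_3+ρ ↦ (7, 1, 4)
    λ_4+ρ ↦ (7, 1, 4)
    λ_5+ρ ↦ (10, 0, 9)

Partition of {1..5} into 2 W_23-dot-orbits:

[[1, 3, 4], [2, 5]]


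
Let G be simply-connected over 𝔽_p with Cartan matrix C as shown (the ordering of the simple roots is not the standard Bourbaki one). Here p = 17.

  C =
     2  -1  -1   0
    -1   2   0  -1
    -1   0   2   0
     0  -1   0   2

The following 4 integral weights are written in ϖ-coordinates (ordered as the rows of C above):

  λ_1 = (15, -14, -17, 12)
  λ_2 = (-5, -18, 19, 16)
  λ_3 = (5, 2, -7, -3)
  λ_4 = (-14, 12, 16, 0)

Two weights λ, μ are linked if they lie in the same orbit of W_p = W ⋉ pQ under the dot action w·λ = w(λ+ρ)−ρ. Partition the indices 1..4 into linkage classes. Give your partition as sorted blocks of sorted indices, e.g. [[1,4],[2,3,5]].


Cartan matrix: type A_4 (|W|=120); un-permuting the 4 rows.

Ā_17 reps of the 4 weights (A_4, coords as presented):

  [1] (13, 0, 3, 0)
  [2] (13, 0, 3, 0)
  [3] (0, 1, 6, 2)
  [4] (13, 0, 3, 0)

Grouping the 4 weights by Ā_17-representative: 2 linkage classes.

[[1, 2, 4], [3]]


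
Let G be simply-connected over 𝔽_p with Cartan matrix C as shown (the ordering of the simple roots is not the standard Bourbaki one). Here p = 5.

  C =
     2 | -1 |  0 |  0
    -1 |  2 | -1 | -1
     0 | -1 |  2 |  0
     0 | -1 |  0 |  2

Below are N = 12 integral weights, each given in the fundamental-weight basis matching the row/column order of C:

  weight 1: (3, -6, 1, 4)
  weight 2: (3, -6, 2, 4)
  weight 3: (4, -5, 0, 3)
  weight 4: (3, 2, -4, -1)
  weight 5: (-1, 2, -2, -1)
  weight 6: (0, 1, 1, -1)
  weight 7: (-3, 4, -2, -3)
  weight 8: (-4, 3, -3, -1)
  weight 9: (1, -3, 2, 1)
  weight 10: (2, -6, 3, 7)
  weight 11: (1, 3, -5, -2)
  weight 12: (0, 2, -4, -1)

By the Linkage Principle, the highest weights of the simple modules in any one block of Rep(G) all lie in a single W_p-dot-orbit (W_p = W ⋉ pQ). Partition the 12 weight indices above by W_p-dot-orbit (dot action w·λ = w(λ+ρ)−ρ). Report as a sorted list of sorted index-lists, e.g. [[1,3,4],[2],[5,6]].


Cartan matrix: type D_4 (|W|=192); un-permuting the 4 rows.

Folding the 12 weights λ_j+ρ into Ā_5 (reps in the given 4-coord order):

  1: (1, 0, 3, 0) · 2: (1, 0, 2, 0) · 3: (1, 0, 3, 0) · 4: (2, 0, 1, 2) · 5: (0, 2, 1, 0) · 6: (1, 0, 2, 0) · 7: (2, 0, 1, 2) · 8: (2, 0, 1, 1) · 9: (0, 2, 1, 0) · 10: (1, 0, 2, 0) · 11: (1, 0, 3, 0) · 12: (1, 0, 3, 0)

The 12 indices split into 5 linkage classes (same alcove rep ⇔ same W_5-dot-orbit):

[[1, 3, 11, 12], [2, 6, 10], [4, 7], [5, 9], [8]]


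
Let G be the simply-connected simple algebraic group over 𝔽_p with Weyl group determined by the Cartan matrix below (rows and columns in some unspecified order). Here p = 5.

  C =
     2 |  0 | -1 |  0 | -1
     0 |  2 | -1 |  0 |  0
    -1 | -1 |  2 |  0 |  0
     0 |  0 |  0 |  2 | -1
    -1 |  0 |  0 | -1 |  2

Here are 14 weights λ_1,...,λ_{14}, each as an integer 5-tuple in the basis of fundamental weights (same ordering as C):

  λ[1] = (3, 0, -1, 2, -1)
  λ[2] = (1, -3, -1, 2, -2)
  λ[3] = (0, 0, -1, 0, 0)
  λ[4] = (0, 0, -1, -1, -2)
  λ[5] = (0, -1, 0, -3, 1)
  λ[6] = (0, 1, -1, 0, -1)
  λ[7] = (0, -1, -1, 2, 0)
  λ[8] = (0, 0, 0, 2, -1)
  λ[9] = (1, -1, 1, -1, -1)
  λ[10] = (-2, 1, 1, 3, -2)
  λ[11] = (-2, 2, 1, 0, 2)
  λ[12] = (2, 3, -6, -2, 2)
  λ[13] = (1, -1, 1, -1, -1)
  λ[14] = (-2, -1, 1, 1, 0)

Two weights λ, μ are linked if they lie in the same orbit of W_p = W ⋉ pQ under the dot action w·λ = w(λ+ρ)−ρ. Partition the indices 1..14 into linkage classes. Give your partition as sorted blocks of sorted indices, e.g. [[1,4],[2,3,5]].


Type A_5, rank 5, |W|=720; reorder rows/cols to standard.

Ā_5 reps of the 14 weights (A_5, coords as presented):

  1: (2, 0, 2, 0, 0)
  2: (1, 0, 1, 2, 0)
  3: (1, 1, 0, 1, 1)
  4: (0, 1, 0, 1, 0)
  5: (1, 0, 1, 2, 0)
  6: (1, 2, 0, 1, 0)
  7: (1, 0, 0, 3, 1)
  8: (1, 0, 1, 2, 0)
  9: (2, 0, 2, 0, 0)
  10: (1, 1, 0, 1, 1)
  11: (1, 0, 1, 2, 0)
  12: (2, 0, 2, 0, 0)
  13: (2, 0, 2, 0, 0)
  14: (1, 0, 1, 2, 0)

Partition of {1..14} into 6 W_5-dot-orbits:

[[1, 9, 12, 13], [2, 5, 8, 11, 14], [3, 10], [4], [6], [7]]


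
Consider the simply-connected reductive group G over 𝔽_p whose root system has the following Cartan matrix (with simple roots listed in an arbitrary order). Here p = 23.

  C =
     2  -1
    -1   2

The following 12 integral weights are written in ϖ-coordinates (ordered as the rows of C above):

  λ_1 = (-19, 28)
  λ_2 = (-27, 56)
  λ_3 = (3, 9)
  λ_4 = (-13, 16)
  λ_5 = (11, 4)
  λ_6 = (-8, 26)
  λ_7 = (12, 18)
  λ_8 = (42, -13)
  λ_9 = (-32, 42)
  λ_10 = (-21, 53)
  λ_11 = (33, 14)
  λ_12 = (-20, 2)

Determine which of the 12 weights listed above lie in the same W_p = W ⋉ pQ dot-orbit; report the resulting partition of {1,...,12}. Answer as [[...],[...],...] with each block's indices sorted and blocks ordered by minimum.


Dynkin diagram of C (from the 2 off-diagonal −1 entries): A_2.

Alcove-folded reps (p=23, 12 weights, presented ϖ-order):

  1: (12, 5) · 2: (3, 8) · 3: (4, 10) · 4: (12, 5) · 5: (12, 5) · 6: (3, 16) · 7: (4, 10) · 8: (3, 8) · 9: (3, 8) · 10: (3, 8) · 11: (3, 8) · 12: (3, 16)

Grouping the 12 weights by Ā_23-representative: 4 linkage classes.

[[1, 4, 5], [2, 8, 9, 10, 11], [3, 7], [6, 12]]


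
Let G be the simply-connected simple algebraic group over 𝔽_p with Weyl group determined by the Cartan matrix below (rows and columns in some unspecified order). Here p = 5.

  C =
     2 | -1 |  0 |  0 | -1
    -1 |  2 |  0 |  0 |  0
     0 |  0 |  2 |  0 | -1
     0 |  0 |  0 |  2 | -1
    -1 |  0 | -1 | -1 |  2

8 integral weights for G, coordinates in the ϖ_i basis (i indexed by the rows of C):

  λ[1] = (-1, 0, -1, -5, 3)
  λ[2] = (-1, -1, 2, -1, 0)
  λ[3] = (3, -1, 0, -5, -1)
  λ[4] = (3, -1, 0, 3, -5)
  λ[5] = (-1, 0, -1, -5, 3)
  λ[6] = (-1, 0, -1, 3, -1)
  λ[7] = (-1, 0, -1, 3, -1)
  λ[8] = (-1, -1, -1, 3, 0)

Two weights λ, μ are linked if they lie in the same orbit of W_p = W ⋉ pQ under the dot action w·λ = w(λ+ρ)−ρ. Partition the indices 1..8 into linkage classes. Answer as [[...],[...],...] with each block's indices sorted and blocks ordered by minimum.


D_5 Cartan matrix, 5 simple roots permuted; ρ=(1,1,1,1,1).

Alcove-folded reps (p=5, 8 weights, presented ϖ-order):

    [1] (0, 1, 0, 4, 0)
    [2] (0, 0, 3, 0, 1)
    [3] (0, 0, 3, 0, 1)
    [4] (0, 0, 3, 0, 1)
    [5] (0, 1, 0, 4, 0)
    [6] (0, 1, 0, 4, 0)
    [7] (0, 1, 0, 4, 0)
    [8] (0, 1, 0, 4, 0)

Linkage partition of the 8 weights (2 classes, p=5):

[[1, 5, 6, 7, 8], [2, 3, 4]]


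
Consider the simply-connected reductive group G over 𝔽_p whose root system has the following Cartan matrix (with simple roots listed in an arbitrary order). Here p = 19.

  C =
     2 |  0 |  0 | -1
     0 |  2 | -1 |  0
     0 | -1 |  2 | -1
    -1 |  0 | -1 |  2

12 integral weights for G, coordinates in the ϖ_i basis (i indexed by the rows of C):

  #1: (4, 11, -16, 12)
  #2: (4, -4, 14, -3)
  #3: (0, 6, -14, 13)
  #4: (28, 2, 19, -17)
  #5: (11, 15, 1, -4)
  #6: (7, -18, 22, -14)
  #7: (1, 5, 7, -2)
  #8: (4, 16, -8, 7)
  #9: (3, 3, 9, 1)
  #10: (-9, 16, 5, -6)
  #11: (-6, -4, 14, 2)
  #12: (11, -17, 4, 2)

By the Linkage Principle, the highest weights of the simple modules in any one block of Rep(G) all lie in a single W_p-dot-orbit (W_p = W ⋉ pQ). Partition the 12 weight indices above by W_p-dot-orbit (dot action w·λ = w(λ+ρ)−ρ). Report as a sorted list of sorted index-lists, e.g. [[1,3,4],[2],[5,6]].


Cartan matrix: type A_4 (|W|=120); un-permuting the 4 rows.

W_19-reps of the 12 weights in Ā_19 (same 4-coord order as C):

    [1] (3, 3, 10, 2)
    [2] (3, 3, 10, 2)
    [3] (1, 6, 7, 1)
    [4] (3, 3, 10, 2)
    [5] (1, 7, 1, 2)
    [6] (1, 6, 7, 1)
    [7] (1, 6, 7, 1)
    [8] (1, 6, 7, 1)
    [9] (3, 3, 10, 2)
    [10] (1, 6, 7, 1)
    [11] (3, 3, 10, 2)
    [12] (3, 4, 3, 8)

These 12 weights hit 4 W_19-dot-orbits; sizes (5, 5, 1, 1):

[[1, 2, 4, 9, 11], [3, 6, 7, 8, 10], [5], [12]]


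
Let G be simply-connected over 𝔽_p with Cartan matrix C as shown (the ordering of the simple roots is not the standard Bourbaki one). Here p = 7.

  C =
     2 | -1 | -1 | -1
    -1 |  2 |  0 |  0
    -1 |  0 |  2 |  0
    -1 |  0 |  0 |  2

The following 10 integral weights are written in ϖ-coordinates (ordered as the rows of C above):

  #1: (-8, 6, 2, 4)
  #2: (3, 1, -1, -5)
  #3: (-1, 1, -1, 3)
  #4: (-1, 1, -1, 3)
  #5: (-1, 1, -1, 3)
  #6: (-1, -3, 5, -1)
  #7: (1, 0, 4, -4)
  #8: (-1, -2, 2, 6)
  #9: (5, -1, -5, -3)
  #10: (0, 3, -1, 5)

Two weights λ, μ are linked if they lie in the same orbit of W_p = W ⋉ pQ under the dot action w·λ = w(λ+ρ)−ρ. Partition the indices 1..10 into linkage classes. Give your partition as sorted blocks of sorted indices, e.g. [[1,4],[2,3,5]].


C ↔ D_4 under row/col permutation; |W(D_4)| = 192.

Each λ_j+ρ reduced to Ā_7; 4-tuples below use C's row order:

    λ_1+ρ ↦ (0, 0, 4, 2)
    λ_2+ρ ↦ (0, 2, 0, 4)
    λ_3+ρ ↦ (0, 2, 0, 4)
    λ_4+ρ ↦ (0, 2, 0, 4)
    λ_5+ρ ↦ (0, 2, 0, 4)
    λ_6+ρ ↦ (0, 0, 4, 2)
    λ_7+ρ ↦ (0, 0, 4, 2)
    λ_8+ρ ↦ (0, 2, 0, 4)
    λ_9+ρ ↦ (0, 0, 4, 2)
    λ_10+ρ ↦ (0, 0, 4, 2)

The 10 indices split into 2 linkage classes (same alcove rep ⇔ same W_7-dot-orbit):

[[1, 6, 7, 9, 10], [2, 3, 4, 5, 8]]


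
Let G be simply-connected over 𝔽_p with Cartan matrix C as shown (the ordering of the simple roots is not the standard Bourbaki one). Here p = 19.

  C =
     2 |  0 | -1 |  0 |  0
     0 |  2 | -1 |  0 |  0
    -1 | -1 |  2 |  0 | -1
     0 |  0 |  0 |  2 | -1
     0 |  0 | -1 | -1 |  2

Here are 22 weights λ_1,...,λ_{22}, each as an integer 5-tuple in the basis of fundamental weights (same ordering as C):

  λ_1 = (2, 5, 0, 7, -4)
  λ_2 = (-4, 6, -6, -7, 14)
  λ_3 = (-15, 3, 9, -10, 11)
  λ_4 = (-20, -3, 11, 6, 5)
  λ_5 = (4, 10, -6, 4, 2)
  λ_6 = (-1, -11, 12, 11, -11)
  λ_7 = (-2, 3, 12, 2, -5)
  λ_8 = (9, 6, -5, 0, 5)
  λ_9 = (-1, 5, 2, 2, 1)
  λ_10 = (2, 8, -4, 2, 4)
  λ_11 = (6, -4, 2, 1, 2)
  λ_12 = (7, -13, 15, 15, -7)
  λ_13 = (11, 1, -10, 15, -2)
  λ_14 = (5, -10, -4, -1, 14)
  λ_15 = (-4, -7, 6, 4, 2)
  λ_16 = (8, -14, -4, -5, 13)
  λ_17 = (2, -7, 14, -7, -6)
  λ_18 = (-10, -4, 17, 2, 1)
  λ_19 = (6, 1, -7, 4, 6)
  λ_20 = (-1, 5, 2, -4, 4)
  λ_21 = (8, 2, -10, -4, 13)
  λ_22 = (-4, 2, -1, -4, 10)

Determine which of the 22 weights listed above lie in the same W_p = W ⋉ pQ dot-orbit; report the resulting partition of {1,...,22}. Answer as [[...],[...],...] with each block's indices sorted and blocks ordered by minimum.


Type D_5, rank 5, |W|=1920; reorder rows/cols to standard.

Ā_19 reps of the 22 weights (D_5, coords as presented):

    λ_1+ρ ↦ (1, 4, 2, 5, 1)
    λ_2+ρ ↦ (5, 1, 2, 6, 1)
    λ_3+ρ ↦ (7, 3, 0, 2, 3)
    λ_4+ρ ↦ (6, 3, 3, 0, 1)
    λ_5+ρ ↦ (0, 6, 3, 3, 2)
    λ_6+ρ ↦ (7, 3, 0, 2, 3)
    λ_7+ρ ↦ (1, 4, 2, 5, 1)
    λ_8+ρ ↦ (6, 3, 3, 0, 1)
    λ_9+ρ ↦ (0, 6, 3, 3, 2)
    λ_10+ρ ↦ (0, 6, 3, 3, 2)
    λ_11+ρ ↦ (7, 3, 0, 2, 3)
    λ_12+ρ ↦ (7, 3, 0, 2, 3)
    λ_13+ρ ↦ (5, 1, 2, 6, 1)
    λ_14+ρ ↦ (6, 3, 3, 0, 1)
    λ_15+ρ ↦ (1, 4, 2, 5, 1)
    λ_16+ρ ↦ (7, 3, 0, 2, 3)
    λ_17+ρ ↦ (1, 4, 2, 5, 1)
    λ_18+ρ ↦ (5, 1, 2, 6, 1)
    λ_19+ρ ↦ (1, 4, 2, 5, 1)
    λ_20+ρ ↦ (0, 6, 3, 3, 2)
    λ_21+ρ ↦ (0, 6, 3, 3, 2)
    λ_22+ρ ↦ (0, 0, 3, 3, 5)

Grouping the 22 weights by Ā_19-representative: 6 linkage classes.

[[1, 7, 15, 17, 19], [2, 13, 18], [3, 6, 11, 12, 16], [4, 8, 14], [5, 9, 10, 20, 21], [22]]


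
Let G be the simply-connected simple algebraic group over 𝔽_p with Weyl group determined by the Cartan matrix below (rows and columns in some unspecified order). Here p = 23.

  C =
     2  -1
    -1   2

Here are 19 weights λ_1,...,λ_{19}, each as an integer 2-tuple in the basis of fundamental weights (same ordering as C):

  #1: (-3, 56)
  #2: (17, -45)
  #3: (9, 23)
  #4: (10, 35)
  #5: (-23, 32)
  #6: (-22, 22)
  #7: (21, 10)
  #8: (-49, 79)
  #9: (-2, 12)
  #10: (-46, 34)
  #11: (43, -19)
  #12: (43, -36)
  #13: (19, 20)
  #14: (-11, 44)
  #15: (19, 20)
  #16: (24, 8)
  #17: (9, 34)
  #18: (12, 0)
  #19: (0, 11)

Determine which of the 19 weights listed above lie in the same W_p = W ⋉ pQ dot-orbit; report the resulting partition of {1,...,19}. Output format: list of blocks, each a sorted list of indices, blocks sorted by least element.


C ↔ A_2 under row/col permutation; |W(A_2)| = 6.

Folding the 19 weights λ_j+ρ into Ā_23 (reps in the given 2-coord order):

    λ_1+ρ ↦ (12, 2)
    λ_2+ρ ↦ (2, 3)
    λ_3+ρ ↦ (1, 12)
    λ_4+ρ ↦ (12, 1)
    λ_5+ρ ↦ (12, 1)
    λ_6+ρ ↦ (21, 2)
    λ_7+ρ ↦ (12, 1)
    λ_8+ρ ↦ (12, 2)
    λ_9+ρ ↦ (1, 12)
    λ_10+ρ ↦ (1, 12)
    λ_11+ρ ↦ (2, 3)
    λ_12+ρ ↦ (12, 2)
    λ_13+ρ ↦ (2, 3)
    λ_14+ρ ↦ (12, 1)
    λ_15+ρ ↦ (2, 3)
    λ_16+ρ ↦ (12, 2)
    λ_17+ρ ↦ (12, 1)
    λ_18+ρ ↦ (13, 1)
    λ_19+ρ ↦ (1, 12)

Partition of {1..19} into 6 W_23-dot-orbits:

[[1, 8, 12, 16], [2, 11, 13, 15], [3, 9, 10, 19], [4, 5, 7, 14, 17], [6], [18]]


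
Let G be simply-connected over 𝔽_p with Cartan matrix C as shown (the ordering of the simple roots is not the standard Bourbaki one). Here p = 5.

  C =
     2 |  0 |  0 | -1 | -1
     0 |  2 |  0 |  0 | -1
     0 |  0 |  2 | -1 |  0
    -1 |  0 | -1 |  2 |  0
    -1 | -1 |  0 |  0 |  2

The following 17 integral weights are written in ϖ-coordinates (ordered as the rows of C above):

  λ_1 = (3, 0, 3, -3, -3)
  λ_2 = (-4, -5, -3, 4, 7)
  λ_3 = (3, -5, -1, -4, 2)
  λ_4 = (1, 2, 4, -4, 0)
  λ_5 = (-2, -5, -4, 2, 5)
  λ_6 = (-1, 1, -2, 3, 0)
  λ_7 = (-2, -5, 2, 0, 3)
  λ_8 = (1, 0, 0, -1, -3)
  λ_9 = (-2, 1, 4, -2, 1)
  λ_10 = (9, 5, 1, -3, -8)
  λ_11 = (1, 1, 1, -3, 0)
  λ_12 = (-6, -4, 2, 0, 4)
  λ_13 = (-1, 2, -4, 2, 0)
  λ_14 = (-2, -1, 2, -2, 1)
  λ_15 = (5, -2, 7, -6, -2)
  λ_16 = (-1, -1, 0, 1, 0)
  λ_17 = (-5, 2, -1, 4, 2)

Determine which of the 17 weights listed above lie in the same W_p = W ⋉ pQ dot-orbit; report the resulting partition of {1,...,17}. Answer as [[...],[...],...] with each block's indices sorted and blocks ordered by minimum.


Cartan matrix: type A_5 (|W|=720); un-permuting the 5 rows.

Each λ_j+ρ reduced to Ā_5; 5-tuples below use C's row order:

  [1] (0, 0, 1, 2, 1) · [2] (0, 1, 0, 3, 0) · [3] (0, 1, 1, 0, 1) · [4] (1, 0, 1, 1, 0) · [5] (0, 1, 1, 0, 1) · [6] (0, 0, 1, 2, 1) · [7] (0, 1, 1, 0, 1) · [8] (0, 1, 1, 0, 1) · [9] (1, 0, 1, 1, 0) · [10] (1, 0, 1, 1, 0) · [11] (0, 2, 0, 2, 1) · [12] (2, 0, 1, 1, 1) · [13] (0, 1, 1, 0, 1) · [14] (1, 0, 1, 1, 0) · [15] (2, 0, 1, 1, 1) · [16] (0, 0, 1, 2, 1) · [17] (2, 0, 1, 1, 1)

Grouping the 17 weights by Ā_5-representative: 6 linkage classes.

[[1, 6, 16], [2], [3, 5, 7, 8, 13], [4, 9, 10, 14], [11], [12, 15, 17]]


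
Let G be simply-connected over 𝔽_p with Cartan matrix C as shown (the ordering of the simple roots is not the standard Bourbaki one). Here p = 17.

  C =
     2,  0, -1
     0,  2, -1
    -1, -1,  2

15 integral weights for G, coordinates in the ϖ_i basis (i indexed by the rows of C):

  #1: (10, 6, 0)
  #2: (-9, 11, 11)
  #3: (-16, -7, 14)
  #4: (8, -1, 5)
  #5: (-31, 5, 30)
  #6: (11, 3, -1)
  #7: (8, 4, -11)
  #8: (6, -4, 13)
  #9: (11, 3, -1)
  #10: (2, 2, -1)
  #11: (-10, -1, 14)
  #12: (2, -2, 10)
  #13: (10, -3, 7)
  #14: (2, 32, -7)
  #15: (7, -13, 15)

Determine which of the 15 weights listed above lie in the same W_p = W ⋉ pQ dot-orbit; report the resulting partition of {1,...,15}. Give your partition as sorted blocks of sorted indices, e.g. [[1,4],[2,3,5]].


Dynkin diagram of C (from the 4 off-diagonal −1 entries): A_3.

W_17-reps of the 15 weights in Ā_17 (same 3-coord order as C):

  [1] (9, 5, 1) · [2] (1, 5, 4) · [3] (9, 0, 6) · [4] (9, 0, 6) · [5] (3, 1, 10) · [6] (12, 4, 0) · [7] (1, 5, 4) · [8] (3, 1, 10) · [9] (12, 4, 0) · [10] (3, 3, 0) · [11] (9, 0, 6) · [12] (3, 1, 10) · [13] (9, 0, 6) · [14] (3, 1, 10) · [15] (1, 5, 4)

6 distinct reps among the 15 weights ⇒ 6 W_17-linkage classes:

[[1], [2, 7, 15], [3, 4, 11, 13], [5, 8, 12, 14], [6, 9], [10]]


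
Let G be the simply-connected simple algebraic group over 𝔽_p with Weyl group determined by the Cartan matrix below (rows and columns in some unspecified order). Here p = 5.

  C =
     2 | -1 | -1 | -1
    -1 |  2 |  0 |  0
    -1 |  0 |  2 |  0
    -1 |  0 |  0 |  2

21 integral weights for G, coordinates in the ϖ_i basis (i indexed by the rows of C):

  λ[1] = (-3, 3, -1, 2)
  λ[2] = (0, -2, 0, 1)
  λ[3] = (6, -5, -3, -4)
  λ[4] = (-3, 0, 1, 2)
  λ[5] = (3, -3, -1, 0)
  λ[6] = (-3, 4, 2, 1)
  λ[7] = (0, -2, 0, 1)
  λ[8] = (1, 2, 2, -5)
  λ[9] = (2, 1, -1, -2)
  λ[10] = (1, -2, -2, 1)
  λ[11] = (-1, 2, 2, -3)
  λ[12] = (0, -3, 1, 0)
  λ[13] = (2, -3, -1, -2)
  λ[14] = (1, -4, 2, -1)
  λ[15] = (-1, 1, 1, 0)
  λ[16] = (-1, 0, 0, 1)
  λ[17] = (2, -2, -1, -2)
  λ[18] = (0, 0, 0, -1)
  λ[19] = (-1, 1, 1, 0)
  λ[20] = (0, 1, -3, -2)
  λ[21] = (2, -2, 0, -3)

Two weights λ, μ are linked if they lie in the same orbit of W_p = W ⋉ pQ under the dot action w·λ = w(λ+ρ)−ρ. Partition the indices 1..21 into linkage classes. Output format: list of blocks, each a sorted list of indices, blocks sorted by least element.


Type D_4, rank 4, |W|=192; reorder rows/cols to standard.

W_5-reps of the 21 weights in Ā_5 (same 4-coord order as C):

  λ_1+ρ ↦ (0, 2, 2, 1);  λ_2+ρ ↦ (0, 1, 1, 2);  λ_3+ρ ↦ (0, 2, 0, 1);  λ_4+ρ ↦ (1, 1, 0, 1);  λ_5+ρ ↦ (0, 2, 0, 1);  λ_6+ρ ↦ (0, 2, 0, 1);  λ_7+ρ ↦ (0, 1, 1, 2);  λ_8+ρ ↦ (1, 0, 0, 1);  λ_9+ρ ↦ (0, 2, 0, 1);  λ_10+ρ ↦ (0, 1, 1, 2);  λ_11+ρ ↦ (1, 1, 1, 0);  λ_12+ρ ↦ (1, 1, 1, 0);  λ_13+ρ ↦ (0, 2, 0, 1);  λ_14+ρ ↦ (0, 2, 2, 1);  λ_15+ρ ↦ (0, 2, 2, 1);  λ_16+ρ ↦ (0, 1, 1, 2);  λ_17+ρ ↦ (1, 1, 0, 1);  λ_18+ρ ↦ (1, 1, 1, 0);  λ_19+ρ ↦ (0, 2, 2, 1);  λ_20+ρ ↦ (1, 0, 0, 1);  λ_21+ρ ↦ (0, 1, 1, 2)

These 21 weights hit 6 W_5-dot-orbits; sizes (4, 5, 5, 2, 2, 3):

[[1, 14, 15, 19], [2, 7, 10, 16, 21], [3, 5, 6, 9, 13], [4, 17], [8, 20], [11, 12, 18]]


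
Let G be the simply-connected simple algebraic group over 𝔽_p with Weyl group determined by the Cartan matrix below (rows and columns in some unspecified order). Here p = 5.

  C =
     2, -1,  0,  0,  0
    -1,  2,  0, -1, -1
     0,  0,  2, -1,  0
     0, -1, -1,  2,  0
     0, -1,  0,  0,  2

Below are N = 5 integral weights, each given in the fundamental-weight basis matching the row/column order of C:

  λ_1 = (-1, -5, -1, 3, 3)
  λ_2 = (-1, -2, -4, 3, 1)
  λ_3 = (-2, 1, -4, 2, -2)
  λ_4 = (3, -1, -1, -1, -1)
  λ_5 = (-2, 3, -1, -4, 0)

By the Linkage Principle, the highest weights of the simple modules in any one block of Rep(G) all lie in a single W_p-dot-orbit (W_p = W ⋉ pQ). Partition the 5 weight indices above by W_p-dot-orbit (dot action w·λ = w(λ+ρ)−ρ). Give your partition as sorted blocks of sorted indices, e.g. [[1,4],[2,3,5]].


Type D_5, rank 5, |W|=1920; reorder rows/cols to standard.

Each λ_j+ρ reduced to Ā_5; 5-tuples below use C's row order:

  1: (4, 0, 0, 0, 0) · 2: (1, 0, 3, 0, 1) · 3: (1, 0, 3, 0, 1) · 4: (4, 0, 0, 0, 0) · 5: (1, 0, 3, 0, 1)

Grouping the 5 weights by Ā_5-representative: 2 linkage classes.

[[1, 4], [2, 3, 5]]


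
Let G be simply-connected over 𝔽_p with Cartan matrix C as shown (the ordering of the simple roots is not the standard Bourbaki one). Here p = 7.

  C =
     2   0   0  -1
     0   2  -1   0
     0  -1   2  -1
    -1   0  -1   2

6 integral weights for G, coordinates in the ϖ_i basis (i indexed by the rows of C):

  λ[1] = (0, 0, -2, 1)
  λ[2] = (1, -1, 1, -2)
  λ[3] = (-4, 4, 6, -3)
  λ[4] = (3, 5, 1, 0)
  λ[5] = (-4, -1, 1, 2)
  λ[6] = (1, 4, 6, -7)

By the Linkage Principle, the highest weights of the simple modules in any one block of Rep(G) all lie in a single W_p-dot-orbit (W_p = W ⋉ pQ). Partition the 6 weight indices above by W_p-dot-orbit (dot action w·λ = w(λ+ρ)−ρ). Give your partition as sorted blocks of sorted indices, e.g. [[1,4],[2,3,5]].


Root system A_4: the 4×4 matrix C matches after relabeling.

W_7-reps of the 6 weights in Ā_7 (same 4-coord order as C):

  1: (1, 0, 1, 1) · 2: (1, 0, 1, 1) · 3: (3, 0, 2, 0) · 4: (1, 0, 1, 1) · 5: (3, 0, 2, 0) · 6: (1, 0, 1, 1)

Grouping the 6 weights by Ā_7-representative: 2 linkage classes.

[[1, 2, 4, 6], [3, 5]]


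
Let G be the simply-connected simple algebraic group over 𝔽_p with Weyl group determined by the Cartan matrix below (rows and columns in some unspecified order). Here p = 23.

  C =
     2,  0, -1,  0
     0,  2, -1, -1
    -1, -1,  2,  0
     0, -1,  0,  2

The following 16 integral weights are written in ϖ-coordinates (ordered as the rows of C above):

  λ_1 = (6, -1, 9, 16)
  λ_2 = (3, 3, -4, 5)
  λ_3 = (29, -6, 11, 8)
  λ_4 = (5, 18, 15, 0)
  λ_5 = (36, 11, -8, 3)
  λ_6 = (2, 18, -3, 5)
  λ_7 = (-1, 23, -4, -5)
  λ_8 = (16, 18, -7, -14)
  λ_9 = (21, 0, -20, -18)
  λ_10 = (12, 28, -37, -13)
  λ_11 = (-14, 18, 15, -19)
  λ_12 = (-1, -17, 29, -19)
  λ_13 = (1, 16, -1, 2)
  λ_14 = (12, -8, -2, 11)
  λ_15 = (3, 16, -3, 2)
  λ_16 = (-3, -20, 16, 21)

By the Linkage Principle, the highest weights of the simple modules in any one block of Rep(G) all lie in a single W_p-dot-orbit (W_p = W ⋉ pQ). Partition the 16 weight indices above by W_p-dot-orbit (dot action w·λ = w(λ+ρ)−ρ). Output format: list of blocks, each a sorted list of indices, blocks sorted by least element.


Root system A_4: the 4×4 matrix C matches after relabeling.

Ā_23 reps of the 16 weights (A_4, coords as presented):

    1: (4, 0, 6, 6)
    2: (1, 1, 3, 6)
    3: (0, 7, 7, 5)
    4: (1, 1, 3, 6)
    5: (0, 7, 7, 5)
    6: (2, 17, 0, 3)
    7: (2, 17, 0, 3)
    8: (4, 0, 6, 6)
    9: (1, 1, 3, 6)
    10: (4, 0, 6, 6)
    11: (1, 1, 3, 6)
    12: (0, 7, 7, 5)
    13: (2, 17, 0, 3)
    14: (5, 1, 7, 4)
    15: (2, 15, 2, 3)
    16: (2, 15, 2, 3)

These 16 weights hit 6 W_23-dot-orbits; sizes (3, 4, 3, 3, 1, 2):

[[1, 8, 10], [2, 4, 9, 11], [3, 5, 12], [6, 7, 13], [14], [15, 16]]
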